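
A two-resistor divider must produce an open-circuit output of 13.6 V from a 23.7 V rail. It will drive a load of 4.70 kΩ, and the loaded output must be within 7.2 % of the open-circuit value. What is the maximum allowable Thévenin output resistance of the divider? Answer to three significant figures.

R_th ≤ 365 Ω

Loading drop = R_th/(R_th + R_L) ≤ 0.0720, so R_th ≤ R_L · ε/(1−ε) = 4.70 kΩ × 0.0720/0.9280 = 365 Ω.
(Any R1, R2 with R2/(R1+R2) = 0.574 and R1‖R2 ≤ 365 Ω will meet the spec.)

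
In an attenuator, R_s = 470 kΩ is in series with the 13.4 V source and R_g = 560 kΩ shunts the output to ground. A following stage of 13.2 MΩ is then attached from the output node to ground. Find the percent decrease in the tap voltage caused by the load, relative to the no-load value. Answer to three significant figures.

The divider's output (Thévenin) resistance is R_s‖R_g = 255.5 kΩ.
Fractional drop under load = R_th/(R_th + R_L) = 255.5 / (255.5 + 13200) = 0.01899.
So the output falls by 1.90 %.

1.90 %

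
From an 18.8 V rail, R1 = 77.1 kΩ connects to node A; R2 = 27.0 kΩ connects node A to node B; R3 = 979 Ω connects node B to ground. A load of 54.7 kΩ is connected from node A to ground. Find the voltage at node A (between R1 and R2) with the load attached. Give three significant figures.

Below node A the series string R2+R3 = 27980 Ω sits in parallel with the 54700 Ω load: 18510 Ω.
V_A = 18.8 × 18510/(77100 + 18510) = 3.64 V.

V ≈ 3.64 V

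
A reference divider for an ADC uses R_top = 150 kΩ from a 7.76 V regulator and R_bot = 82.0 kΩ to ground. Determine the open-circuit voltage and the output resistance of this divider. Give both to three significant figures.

V_th is the open-circuit tap voltage: 7.76 × 82.0/(150 + 82.0) = 2.74 V.
With the supply zeroed, R_top and R_bot appear in parallel from the tap: R_th = R_top‖R_bot = (150 × 82.0)/232.0 = 53.0 kΩ.

V_th = 2.74 V, R_th = 53.0 kΩ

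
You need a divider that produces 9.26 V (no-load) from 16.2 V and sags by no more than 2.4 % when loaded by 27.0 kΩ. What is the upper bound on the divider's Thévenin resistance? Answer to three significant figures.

R_th ≤ 664 Ω

Loading drop = R_th/(R_th + R_L) ≤ 0.0240, so R_th ≤ R_L · ε/(1−ε) = 27.0 kΩ × 0.0240/0.9760 = 664 Ω.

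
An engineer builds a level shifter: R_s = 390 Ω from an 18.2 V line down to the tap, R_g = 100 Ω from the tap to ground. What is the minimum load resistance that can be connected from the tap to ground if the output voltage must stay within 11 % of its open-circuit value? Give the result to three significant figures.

Output resistance R_th = R_s‖R_g = (390 × 100)/490.0 = 79.59 Ω.
The fractional drop is R_th/(R_th + R_L); requiring this ≤ 0.110 gives R_L ≥ R_th(1/0.110 − 1) = 79.59 × 8.091 = 644 Ω.

R_L(min) ≈ 644 Ω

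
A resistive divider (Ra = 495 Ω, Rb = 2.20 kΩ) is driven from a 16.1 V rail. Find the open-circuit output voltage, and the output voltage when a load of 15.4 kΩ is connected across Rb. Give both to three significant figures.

Unloaded: 13.1 V; loaded: 12.8 V

Open-circuit: V = 16.1 × 2200/(495 + 2200) = 13.1 V.
With the load, Rb becomes Rb‖R_L = 1925 Ω, so V = 16.1 × 1925/2420 = 12.8 V.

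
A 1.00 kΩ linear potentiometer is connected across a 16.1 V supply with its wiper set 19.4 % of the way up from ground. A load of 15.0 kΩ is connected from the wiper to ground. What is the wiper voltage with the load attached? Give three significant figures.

The wiper splits the pot into (1−α)R = 806.0 Ω above and αR = 194.0 Ω below.
Lower section ‖ load = 191.5 Ω.
V_wiper = 16.1 × 191.5/(806.0 + 191.5) = 3.09 V.

V ≈ 3.09 V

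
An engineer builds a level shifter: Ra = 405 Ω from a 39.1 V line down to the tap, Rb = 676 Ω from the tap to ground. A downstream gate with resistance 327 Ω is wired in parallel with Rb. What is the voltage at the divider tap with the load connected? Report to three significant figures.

The load sits in parallel with Rb: Rb‖R_L = (676 × 327) / (676 + 327) = 220.4 Ω.
V_out = 39.1 × 220.4 / (405 + 220.4) = 39.1 × 220.4/625.4 = 13.8 V.
(Unloaded it would have been 24.5 V.)

V_out ≈ 13.8 V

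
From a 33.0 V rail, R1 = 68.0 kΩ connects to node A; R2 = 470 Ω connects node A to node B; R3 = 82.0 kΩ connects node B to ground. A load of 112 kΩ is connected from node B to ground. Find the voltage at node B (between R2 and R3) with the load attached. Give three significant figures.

V ≈ 13.5 V

At node B, R3 is in parallel with the load: R3‖R_L = 47340 Ω.
Below node A the resistance is R2 + (R3‖R_L) = 47810 Ω, so V_A = 33.0 × 47810/115800 = 13.62 V.
Then V_B = V_A × (R3‖R_L)/(R2 + R3‖R_L) = 13.62 × 47340/47810 = 13.5 V.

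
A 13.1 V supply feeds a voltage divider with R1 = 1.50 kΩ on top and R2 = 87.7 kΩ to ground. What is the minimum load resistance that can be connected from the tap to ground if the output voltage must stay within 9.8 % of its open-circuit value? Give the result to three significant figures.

R_L(min) ≈ 13.6 kΩ

Output resistance R_th = R1‖R2 = (1.50 × 87.7)/89.20 = 1.475 kΩ.
The fractional drop is R_th/(R_th + R_L); requiring this ≤ 0.0980 gives R_L ≥ R_th(1/0.0980 − 1) = 1.475 × 9.204 = 13.6 kΩ.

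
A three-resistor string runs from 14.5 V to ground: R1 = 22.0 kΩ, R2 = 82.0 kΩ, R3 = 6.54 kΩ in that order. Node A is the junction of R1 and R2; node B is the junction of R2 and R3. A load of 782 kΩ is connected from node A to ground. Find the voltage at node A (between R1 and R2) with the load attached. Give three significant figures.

V ≈ 11.4 V

Below node A the series string R2+R3 = 88.54 kΩ sits in parallel with the 782 kΩ load: 79.53 kΩ.
V_A = 14.5 × 79.53/(22.0 + 79.53) = 11.4 V.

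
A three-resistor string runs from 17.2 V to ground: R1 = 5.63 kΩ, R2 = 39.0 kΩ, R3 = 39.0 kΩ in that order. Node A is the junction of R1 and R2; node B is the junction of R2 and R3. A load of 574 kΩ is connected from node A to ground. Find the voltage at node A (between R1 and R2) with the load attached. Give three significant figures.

Below node A the series string R2+R3 = 78.00 kΩ sits in parallel with the 574 kΩ load: 68.67 kΩ.
V_A = 17.2 × 68.67/(5.63 + 68.67) = 15.9 V.

V ≈ 15.9 V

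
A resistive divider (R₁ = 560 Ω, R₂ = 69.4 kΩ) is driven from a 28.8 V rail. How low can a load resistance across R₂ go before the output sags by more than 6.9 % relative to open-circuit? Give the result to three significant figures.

Output resistance R_th = R₁‖R₂ = (560 × 69400)/69960 = 555.5 Ω.
The fractional drop is R_th/(R_th + R_L); requiring this ≤ 0.0690 gives R_L ≥ R_th(1/0.0690 − 1) = 555.5 × 13.49 = 7.50 kΩ.

R_L(min) ≈ 7.50 kΩ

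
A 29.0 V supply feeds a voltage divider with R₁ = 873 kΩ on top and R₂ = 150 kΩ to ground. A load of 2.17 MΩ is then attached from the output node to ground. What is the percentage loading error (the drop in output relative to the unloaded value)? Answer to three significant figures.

The divider's output (Thévenin) resistance is R₁‖R₂ = 128.0 kΩ.
Fractional drop under load = R_th/(R_th + R_L) = 128.0 / (128.0 + 2170) = 0.05570.
So the output falls by 5.57 %.

5.57 %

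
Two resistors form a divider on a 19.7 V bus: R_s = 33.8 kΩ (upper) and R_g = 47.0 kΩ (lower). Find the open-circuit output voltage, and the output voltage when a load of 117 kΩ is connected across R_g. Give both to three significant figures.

Open-circuit: V = 19.7 × 47.0/(33.8 + 47.0) = 11.5 V.
With the load, R_g becomes R_g‖R_L = 33.53 kΩ, so V = 19.7 × 33.53/67.33 = 9.81 V.

Unloaded: 11.5 V; loaded: 9.81 V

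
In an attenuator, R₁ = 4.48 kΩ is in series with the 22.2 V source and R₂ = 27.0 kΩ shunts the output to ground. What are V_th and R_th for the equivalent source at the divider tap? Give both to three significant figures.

V_th = 19.0 V, R_th = 3.84 kΩ

V_th is the open-circuit tap voltage: 22.2 × 27.0/(4.48 + 27.0) = 19.0 V.
With the supply zeroed, R₁ and R₂ appear in parallel from the tap: R_th = R₁‖R₂ = (4.48 × 27.0)/31.48 = 3.84 kΩ.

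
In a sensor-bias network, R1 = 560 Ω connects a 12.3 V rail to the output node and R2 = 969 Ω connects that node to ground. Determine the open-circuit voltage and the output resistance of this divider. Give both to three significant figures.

V_th = 7.80 V, R_th = 355 Ω

V_th is the open-circuit tap voltage: 12.3 × 969/(560 + 969) = 7.80 V.
With the supply zeroed, R1 and R2 appear in parallel from the tap: R_th = R1‖R2 = (560 × 969)/1529 = 355 Ω.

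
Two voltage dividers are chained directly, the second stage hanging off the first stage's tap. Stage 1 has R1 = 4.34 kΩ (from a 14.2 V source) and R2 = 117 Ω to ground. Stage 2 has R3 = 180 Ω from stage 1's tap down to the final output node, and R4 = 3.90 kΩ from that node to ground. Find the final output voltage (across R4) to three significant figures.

V_out ≈ 0.347 V

Stage 2 presents R3+R4 = 4080 Ω as a load on stage 1's tap.
Stage 1's lower leg becomes R2‖(R3+R4) = 113.7 Ω, so V_mid = 14.2 × 113.7/4454 = 0.3626 V.
Stage 2 is itself unloaded: V_out = V_mid × R4/(R3+R4) = 0.3626 × 3900/4080 = 0.347 V.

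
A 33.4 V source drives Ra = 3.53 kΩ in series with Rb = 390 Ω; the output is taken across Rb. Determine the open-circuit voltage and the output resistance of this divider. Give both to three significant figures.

V_th = 3.32 V, R_th = 351 Ω

V_th is the open-circuit tap voltage: 33.4 × 390/(3530 + 390) = 3.32 V.
With the supply zeroed, Ra and Rb appear in parallel from the tap: R_th = Ra‖Rb = (3530 × 390)/3920 = 351 Ω.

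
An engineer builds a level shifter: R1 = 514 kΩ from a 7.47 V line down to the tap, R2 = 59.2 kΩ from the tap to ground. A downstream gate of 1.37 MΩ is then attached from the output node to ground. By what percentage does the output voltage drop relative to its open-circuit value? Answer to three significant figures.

3.73 %

The divider's output (Thévenin) resistance is R1‖R2 = 53.09 kΩ.
Fractional drop under load = R_th/(R_th + R_L) = 53.09 / (53.09 + 1370) = 0.03730.
So the output falls by 3.73 %.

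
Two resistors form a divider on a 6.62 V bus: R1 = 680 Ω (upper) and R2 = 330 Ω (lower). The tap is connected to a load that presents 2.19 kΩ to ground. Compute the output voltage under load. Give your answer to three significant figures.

The load sits in parallel with R2: R2‖R_L = (330 × 2190) / (330 + 2190) = 286.8 Ω.
V_out = 6.62 × 286.8 / (680 + 286.8) = 6.62 × 286.8/966.8 = 1.96 V.

V_out ≈ 1.96 V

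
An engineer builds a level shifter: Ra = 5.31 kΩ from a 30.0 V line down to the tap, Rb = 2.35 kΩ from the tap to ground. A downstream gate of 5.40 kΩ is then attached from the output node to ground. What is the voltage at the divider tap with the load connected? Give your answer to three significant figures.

V_out ≈ 7.07 V

The load sits in parallel with Rb: Rb‖R_L = (2.35 × 5.40) / (2.35 + 5.40) = 1.637 kΩ.
V_out = 30.0 × 1.637 / (5.31 + 1.637) = 30.0 × 1.637/6.947 = 7.07 V.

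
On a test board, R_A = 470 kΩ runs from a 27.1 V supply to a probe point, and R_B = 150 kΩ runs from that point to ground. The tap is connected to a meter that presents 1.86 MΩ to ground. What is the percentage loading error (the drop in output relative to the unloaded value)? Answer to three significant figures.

5.76 %

The divider's output (Thévenin) resistance is R_A‖R_B = 113.7 kΩ.
Fractional drop under load = R_th/(R_th + R_L) = 113.7 / (113.7 + 1860) = 0.05761.
So the output falls by 5.76 %.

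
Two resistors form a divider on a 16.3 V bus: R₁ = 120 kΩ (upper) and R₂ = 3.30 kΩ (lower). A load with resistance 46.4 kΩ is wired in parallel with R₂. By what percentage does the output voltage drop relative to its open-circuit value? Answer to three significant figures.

The divider's output (Thévenin) resistance is R₁‖R₂ = 3.212 kΩ.
Fractional drop under load = R_th/(R_th + R_L) = 3.212 / (3.212 + 46.4) = 0.06474.
So the output falls by 6.47 %.

6.47 %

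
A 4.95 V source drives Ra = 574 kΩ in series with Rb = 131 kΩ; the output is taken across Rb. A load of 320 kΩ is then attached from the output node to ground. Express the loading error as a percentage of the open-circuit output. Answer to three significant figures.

25.0 %

The divider's output (Thévenin) resistance is Ra‖Rb = 106.7 kΩ.
Fractional drop under load = R_th/(R_th + R_L) = 106.7 / (106.7 + 320) = 0.2500.
So the output falls by 25.0 %.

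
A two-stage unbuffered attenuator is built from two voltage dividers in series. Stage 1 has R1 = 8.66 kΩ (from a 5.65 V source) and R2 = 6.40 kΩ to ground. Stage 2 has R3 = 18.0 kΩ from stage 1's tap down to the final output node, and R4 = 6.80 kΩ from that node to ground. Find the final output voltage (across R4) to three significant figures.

Stage 2 presents R3+R4 = 24.80 kΩ as a load on stage 1's tap.
Stage 1's lower leg becomes R2‖(R3+R4) = 5.087 kΩ, so V_mid = 5.65 × 5.087/13.75 = 2.091 V.
Stage 2 is itself unloaded: V_out = V_mid × R4/(R3+R4) = 2.091 × 6.80/24.80 = 0.573 V.

V_out ≈ 0.573 V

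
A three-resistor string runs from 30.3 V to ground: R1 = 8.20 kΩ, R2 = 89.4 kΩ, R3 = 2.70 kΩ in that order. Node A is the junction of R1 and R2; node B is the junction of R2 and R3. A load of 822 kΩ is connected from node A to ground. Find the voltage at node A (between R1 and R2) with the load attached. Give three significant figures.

Below node A the series string R2+R3 = 92.10 kΩ sits in parallel with the 822 kΩ load: 82.82 kΩ.
V_A = 30.3 × 82.82/(8.20 + 82.82) = 27.6 V.

V ≈ 27.6 V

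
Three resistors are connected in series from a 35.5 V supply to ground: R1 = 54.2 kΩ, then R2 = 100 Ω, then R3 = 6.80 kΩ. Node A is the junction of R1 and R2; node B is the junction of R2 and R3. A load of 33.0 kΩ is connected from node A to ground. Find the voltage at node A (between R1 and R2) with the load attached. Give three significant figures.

Below node A the series string R2+R3 = 6900 Ω sits in parallel with the 33000 Ω load: 5707 Ω.
V_A = 35.5 × 5707/(54200 + 5707) = 3.38 V.

V ≈ 3.38 V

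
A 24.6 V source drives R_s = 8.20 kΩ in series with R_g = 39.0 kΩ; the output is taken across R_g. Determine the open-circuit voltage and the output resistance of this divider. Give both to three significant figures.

V_th is the open-circuit tap voltage: 24.6 × 39.0/(8.20 + 39.0) = 20.3 V.
With the supply zeroed, R_s and R_g appear in parallel from the tap: R_th = R_s‖R_g = (8.20 × 39.0)/47.20 = 6.78 kΩ.

V_th = 20.3 V, R_th = 6.78 kΩ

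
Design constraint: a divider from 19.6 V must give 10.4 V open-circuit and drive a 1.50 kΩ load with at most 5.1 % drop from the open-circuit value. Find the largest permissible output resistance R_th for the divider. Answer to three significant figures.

R_th ≤ 80.6 Ω

Loading drop = R_th/(R_th + R_L) ≤ 0.0510, so R_th ≤ R_L · ε/(1−ε) = 1.50 kΩ × 0.0510/0.9490 = 80.6 Ω.
(Any R1, R2 with R2/(R1+R2) = 0.531 and R1‖R2 ≤ 80.6 Ω will meet the spec.)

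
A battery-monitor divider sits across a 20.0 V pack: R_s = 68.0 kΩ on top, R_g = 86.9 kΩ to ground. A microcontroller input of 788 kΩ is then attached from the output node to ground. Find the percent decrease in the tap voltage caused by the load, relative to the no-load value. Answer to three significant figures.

4.62 %

The divider's output (Thévenin) resistance is R_s‖R_g = 38.15 kΩ.
Fractional drop under load = R_th/(R_th + R_L) = 38.15 / (38.15 + 788) = 0.04618.
So the output falls by 4.62 %.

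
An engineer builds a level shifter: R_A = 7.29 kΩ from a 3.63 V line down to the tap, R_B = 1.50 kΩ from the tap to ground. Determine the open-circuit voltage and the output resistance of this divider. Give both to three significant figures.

V_th = 0.619 V, R_th = 1.24 kΩ

V_th is the open-circuit tap voltage: 3.63 × 1.50/(7.29 + 1.50) = 0.619 V.
With the supply zeroed, R_A and R_B appear in parallel from the tap: R_th = R_A‖R_B = (7.29 × 1.50)/8.790 = 1.24 kΩ.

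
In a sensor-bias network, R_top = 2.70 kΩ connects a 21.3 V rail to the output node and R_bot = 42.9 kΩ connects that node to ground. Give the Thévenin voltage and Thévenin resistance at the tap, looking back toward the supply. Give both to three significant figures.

V_th = 20.0 V, R_th = 2.54 kΩ

V_th is the open-circuit tap voltage: 21.3 × 42.9/(2.70 + 42.9) = 20.0 V.
With the supply zeroed, R_top and R_bot appear in parallel from the tap: R_th = R_top‖R_bot = (2.70 × 42.9)/45.60 = 2.54 kΩ.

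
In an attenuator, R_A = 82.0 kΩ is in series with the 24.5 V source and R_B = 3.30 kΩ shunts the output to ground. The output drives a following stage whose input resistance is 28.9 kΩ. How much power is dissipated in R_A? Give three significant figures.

P ≈ 6.82 mW

Total resistance from the source is R_A + (R_B‖R_L) = 84.96 kΩ, so I = 24.5/84.96 kΩ = 0.2884 mA.
P = I²·R_A = (0.2884 mA)² × 82.0 kΩ = 6.82 mW.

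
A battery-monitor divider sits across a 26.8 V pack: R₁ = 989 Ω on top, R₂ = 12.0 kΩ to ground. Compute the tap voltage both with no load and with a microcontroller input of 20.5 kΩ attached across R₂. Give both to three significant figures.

Unloaded: 24.8 V; loaded: 23.7 V

Open-circuit: V = 26.8 × 12000/(989 + 12000) = 24.8 V.
With the load, R₂ becomes R₂‖R_L = 7569 Ω, so V = 26.8 × 7569/8558 = 23.7 V.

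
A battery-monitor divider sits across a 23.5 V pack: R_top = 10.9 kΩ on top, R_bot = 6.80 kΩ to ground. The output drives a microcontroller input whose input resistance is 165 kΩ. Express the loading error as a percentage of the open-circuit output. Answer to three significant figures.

2.48 %

The divider's output (Thévenin) resistance is R_top‖R_bot = 4.188 kΩ.
Fractional drop under load = R_th/(R_th + R_L) = 4.188 / (4.188 + 165) = 0.02475.
So the output falls by 2.48 %.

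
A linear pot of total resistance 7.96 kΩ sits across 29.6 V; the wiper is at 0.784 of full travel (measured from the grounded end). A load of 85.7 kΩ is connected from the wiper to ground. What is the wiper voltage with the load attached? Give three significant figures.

The wiper splits the pot into (1−α)R = 1.719 kΩ above and αR = 6.241 kΩ below.
Lower section ‖ load = 5.817 kΩ.
V_wiper = 29.6 × 5.817/(1.719 + 5.817) = 22.8 V.

V ≈ 22.8 V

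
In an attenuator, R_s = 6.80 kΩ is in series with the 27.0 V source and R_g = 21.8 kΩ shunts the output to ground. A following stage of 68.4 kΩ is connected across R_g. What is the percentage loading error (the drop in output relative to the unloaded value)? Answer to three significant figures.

7.04 %

The divider's output (Thévenin) resistance is R_s‖R_g = 5.183 kΩ.
Fractional drop under load = R_th/(R_th + R_L) = 5.183 / (5.183 + 68.4) = 0.07044.
So the output falls by 7.04 %.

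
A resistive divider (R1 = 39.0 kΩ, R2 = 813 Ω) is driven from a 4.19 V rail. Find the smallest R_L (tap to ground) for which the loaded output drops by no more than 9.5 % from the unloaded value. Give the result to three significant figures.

R_L(min) ≈ 7.59 kΩ

Output resistance R_th = R1‖R2 = (39000 × 813)/39810 = 796.4 Ω.
The fractional drop is R_th/(R_th + R_L); requiring this ≤ 0.0950 gives R_L ≥ R_th(1/0.0950 − 1) = 796.4 × 9.526 = 7.59 kΩ.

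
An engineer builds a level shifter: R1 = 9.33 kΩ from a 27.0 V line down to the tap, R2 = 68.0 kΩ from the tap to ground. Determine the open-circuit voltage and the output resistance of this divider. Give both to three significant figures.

V_th is the open-circuit tap voltage: 27.0 × 68.0/(9.33 + 68.0) = 23.7 V.
With the supply zeroed, R1 and R2 appear in parallel from the tap: R_th = R1‖R2 = (9.33 × 68.0)/77.33 = 8.20 kΩ.

V_th = 23.7 V, R_th = 8.20 kΩ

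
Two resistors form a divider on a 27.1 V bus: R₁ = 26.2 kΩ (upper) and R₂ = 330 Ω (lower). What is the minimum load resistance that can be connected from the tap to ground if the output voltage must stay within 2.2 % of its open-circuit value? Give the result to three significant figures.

R_L(min) ≈ 14.5 kΩ

Output resistance R_th = R₁‖R₂ = (26200 × 330)/26530 = 325.9 Ω.
The fractional drop is R_th/(R_th + R_L); requiring this ≤ 0.0220 gives R_L ≥ R_th(1/0.0220 − 1) = 325.9 × 44.45 = 14.5 kΩ.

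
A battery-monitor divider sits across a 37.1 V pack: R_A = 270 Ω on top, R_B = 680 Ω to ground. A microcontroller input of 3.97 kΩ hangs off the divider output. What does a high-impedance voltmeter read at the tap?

V_out ≈ 25.3 V

The load sits in parallel with R_B: R_B‖R_L = (680 × 3970) / (680 + 3970) = 580.6 Ω.
V_out = 37.1 × 580.6 / (270 + 580.6) = 37.1 × 580.6/850.6 = 25.3 V.
(Unloaded it would have been 26.6 V.)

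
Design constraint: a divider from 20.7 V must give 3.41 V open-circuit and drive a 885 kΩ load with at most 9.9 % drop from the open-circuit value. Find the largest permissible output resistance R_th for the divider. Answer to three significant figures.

Loading drop = R_th/(R_th + R_L) ≤ 0.0990, so R_th ≤ R_L · ε/(1−ε) = 885 kΩ × 0.0990/0.9010 = 97.2 kΩ.

R_th ≤ 97.2 kΩ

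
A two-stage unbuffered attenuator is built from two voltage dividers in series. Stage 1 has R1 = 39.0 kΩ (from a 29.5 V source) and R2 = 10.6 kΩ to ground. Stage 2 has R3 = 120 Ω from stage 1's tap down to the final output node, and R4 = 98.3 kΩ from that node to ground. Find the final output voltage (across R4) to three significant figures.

V_out ≈ 5.81 V

Stage 2 presents R3+R4 = 98420 Ω as a load on stage 1's tap.
Stage 1's lower leg becomes R2‖(R3+R4) = 9569 Ω, so V_mid = 29.5 × 9569/48570 = 5.812 V.
Stage 2 is itself unloaded: V_out = V_mid × R4/(R3+R4) = 5.812 × 98300/98420 = 5.81 V.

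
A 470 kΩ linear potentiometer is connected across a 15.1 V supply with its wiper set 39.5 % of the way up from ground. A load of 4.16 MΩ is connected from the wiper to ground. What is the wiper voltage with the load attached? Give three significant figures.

V ≈ 5.81 V

The wiper splits the pot into (1−α)R = 284.4 kΩ above and αR = 185.7 kΩ below.
Lower section ‖ load = 177.7 kΩ.
V_wiper = 15.1 × 177.7/(284.4 + 177.7) = 5.81 V.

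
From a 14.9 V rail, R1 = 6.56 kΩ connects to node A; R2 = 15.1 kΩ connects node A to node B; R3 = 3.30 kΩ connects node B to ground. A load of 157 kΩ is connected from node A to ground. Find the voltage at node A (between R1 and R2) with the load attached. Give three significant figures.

V ≈ 10.7 V

Below node A the series string R2+R3 = 18.40 kΩ sits in parallel with the 157 kΩ load: 16.47 kΩ.
V_A = 14.9 × 16.47/(6.56 + 16.47) = 10.7 V.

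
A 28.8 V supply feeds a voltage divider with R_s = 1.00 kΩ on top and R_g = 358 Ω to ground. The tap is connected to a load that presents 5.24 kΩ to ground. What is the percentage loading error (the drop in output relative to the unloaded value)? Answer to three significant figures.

4.79 %

The divider's output (Thévenin) resistance is R_s‖R_g = 263.6 Ω.
Fractional drop under load = R_th/(R_th + R_L) = 263.6 / (263.6 + 5240) = 0.04790.
So the output falls by 4.79 %.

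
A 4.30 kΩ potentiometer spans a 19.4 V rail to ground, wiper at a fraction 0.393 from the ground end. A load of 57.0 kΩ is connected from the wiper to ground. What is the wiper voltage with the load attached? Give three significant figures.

The wiper splits the pot into (1−α)R = 2.610 kΩ above and αR = 1.690 kΩ below.
Lower section ‖ load = 1.641 kΩ.
V_wiper = 19.4 × 1.641/(2.610 + 1.641) = 7.49 V.

V ≈ 7.49 V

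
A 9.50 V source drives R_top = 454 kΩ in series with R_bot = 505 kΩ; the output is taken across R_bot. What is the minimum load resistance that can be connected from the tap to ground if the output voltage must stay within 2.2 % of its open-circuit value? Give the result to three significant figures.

Output resistance R_th = R_top‖R_bot = (454 × 505)/959.0 = 239.1 kΩ.
The fractional drop is R_th/(R_th + R_L); requiring this ≤ 0.0220 gives R_L ≥ R_th(1/0.0220 − 1) = 239.1 × 44.45 = 10.6 MΩ.

R_L(min) ≈ 10.6 MΩ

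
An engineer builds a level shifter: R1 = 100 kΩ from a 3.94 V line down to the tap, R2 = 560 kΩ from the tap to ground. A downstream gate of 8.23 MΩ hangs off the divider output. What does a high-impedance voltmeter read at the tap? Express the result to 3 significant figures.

V_out ≈ 3.31 V

The load sits in parallel with R2: R2‖R_L = (560 × 8230) / (560 + 8230) = 524.3 kΩ.
V_out = 3.94 × 524.3 / (100 + 524.3) = 3.94 × 524.3/624.3 = 3.31 V.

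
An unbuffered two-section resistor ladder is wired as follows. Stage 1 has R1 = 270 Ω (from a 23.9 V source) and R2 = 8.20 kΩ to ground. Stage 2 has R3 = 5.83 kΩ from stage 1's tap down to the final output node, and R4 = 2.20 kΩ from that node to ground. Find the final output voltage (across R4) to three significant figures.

Stage 2 presents R3+R4 = 8030 Ω as a load on stage 1's tap.
Stage 1's lower leg becomes R2‖(R3+R4) = 4057 Ω, so V_mid = 23.9 × 4057/4327 = 22.41 V.
Stage 2 is itself unloaded: V_out = V_mid × R4/(R3+R4) = 22.41 × 2200/8030 = 6.14 V.

V_out ≈ 6.14 V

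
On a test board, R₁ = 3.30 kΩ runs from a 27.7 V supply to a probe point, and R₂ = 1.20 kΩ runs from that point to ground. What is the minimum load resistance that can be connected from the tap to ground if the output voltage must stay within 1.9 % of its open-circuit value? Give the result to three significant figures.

R_L(min) ≈ 45.4 kΩ

Output resistance R_th = R₁‖R₂ = (3300 × 1200)/4500 = 880.0 Ω.
The fractional drop is R_th/(R_th + R_L); requiring this ≤ 0.0190 gives R_L ≥ R_th(1/0.0190 − 1) = 880.0 × 51.63 = 45.4 kΩ.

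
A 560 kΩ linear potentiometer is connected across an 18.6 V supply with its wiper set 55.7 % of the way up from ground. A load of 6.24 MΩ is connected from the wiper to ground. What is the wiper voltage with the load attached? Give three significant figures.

V ≈ 10.1 V

The wiper splits the pot into (1−α)R = 248.1 kΩ above and αR = 311.9 kΩ below.
Lower section ‖ load = 297.1 kΩ.
V_wiper = 18.6 × 297.1/(248.1 + 297.1) = 10.1 V.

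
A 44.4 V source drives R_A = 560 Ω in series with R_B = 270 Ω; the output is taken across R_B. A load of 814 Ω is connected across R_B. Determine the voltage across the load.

V_out ≈ 11.8 V

The load sits in parallel with R_B: R_B‖R_L = (270 × 814) / (270 + 814) = 202.7 Ω.
V_out = 44.4 × 202.7 / (560 + 202.7) = 44.4 × 202.7/762.7 = 11.8 V.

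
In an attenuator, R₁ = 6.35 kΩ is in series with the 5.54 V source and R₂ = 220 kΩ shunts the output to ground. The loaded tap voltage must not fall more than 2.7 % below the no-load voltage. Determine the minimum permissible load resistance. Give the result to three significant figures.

R_L(min) ≈ 222 kΩ

Output resistance R_th = R₁‖R₂ = (6.35 × 220)/226.3 = 6.172 kΩ.
The fractional drop is R_th/(R_th + R_L); requiring this ≤ 0.0270 gives R_L ≥ R_th(1/0.0270 − 1) = 6.172 × 36.04 = 222 kΩ.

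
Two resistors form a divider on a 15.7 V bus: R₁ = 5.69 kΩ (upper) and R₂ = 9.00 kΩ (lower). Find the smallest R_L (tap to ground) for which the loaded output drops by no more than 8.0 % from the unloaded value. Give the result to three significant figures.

Output resistance R_th = R₁‖R₂ = (5.69 × 9.00)/14.69 = 3.486 kΩ.
The fractional drop is R_th/(R_th + R_L); requiring this ≤ 0.0800 gives R_L ≥ R_th(1/0.0800 − 1) = 3.486 × 11.50 = 40.1 kΩ.

R_L(min) ≈ 40.1 kΩ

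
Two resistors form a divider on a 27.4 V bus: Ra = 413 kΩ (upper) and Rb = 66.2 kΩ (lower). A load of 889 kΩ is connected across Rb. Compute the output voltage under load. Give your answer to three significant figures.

The load sits in parallel with Rb: Rb‖R_L = (66.2 × 889) / (66.2 + 889) = 61.61 kΩ.
V_out = 27.4 × 61.61 / (413 + 61.61) = 27.4 × 61.61/474.6 = 3.56 V.

V_out ≈ 3.56 V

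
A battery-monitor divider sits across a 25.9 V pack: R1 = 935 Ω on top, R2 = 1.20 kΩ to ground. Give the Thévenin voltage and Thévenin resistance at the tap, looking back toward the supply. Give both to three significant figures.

V_th is the open-circuit tap voltage: 25.9 × 1200/(935 + 1200) = 14.6 V.
With the supply zeroed, R1 and R2 appear in parallel from the tap: R_th = R1‖R2 = (935 × 1200)/2135 = 526 Ω.

V_th = 14.6 V, R_th = 526 Ω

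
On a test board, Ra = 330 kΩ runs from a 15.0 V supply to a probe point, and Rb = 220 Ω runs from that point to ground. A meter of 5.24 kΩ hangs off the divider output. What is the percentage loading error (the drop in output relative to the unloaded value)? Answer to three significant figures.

4.03 %

The divider's output (Thévenin) resistance is Ra‖Rb = 219.9 Ω.
Fractional drop under load = R_th/(R_th + R_L) = 219.9 / (219.9 + 5240) = 0.04027.
So the output falls by 4.03 %.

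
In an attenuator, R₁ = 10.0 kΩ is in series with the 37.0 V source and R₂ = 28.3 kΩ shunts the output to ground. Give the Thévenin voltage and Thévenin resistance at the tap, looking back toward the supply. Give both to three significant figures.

V_th is the open-circuit tap voltage: 37.0 × 28.3/(10.0 + 28.3) = 27.3 V.
With the supply zeroed, R₁ and R₂ appear in parallel from the tap: R_th = R₁‖R₂ = (10.0 × 28.3)/38.30 = 7.39 kΩ.

V_th = 27.3 V, R_th = 7.39 kΩ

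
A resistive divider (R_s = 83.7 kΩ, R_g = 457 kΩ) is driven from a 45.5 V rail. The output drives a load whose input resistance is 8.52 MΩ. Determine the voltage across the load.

V_out ≈ 38.1 V

The load sits in parallel with R_g: R_g‖R_L = (457 × 8520) / (457 + 8520) = 433.7 kΩ.
V_out = 45.5 × 433.7 / (83.7 + 433.7) = 45.5 × 433.7/517.4 = 38.1 V.
(Unloaded it would have been 38.5 V.)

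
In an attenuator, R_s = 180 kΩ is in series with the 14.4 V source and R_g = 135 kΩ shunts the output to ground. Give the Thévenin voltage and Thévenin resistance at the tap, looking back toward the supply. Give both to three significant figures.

V_th = 6.17 V, R_th = 77.1 kΩ

V_th is the open-circuit tap voltage: 14.4 × 135/(180 + 135) = 6.17 V.
With the supply zeroed, R_s and R_g appear in parallel from the tap: R_th = R_s‖R_g = (180 × 135)/315.0 = 77.1 kΩ.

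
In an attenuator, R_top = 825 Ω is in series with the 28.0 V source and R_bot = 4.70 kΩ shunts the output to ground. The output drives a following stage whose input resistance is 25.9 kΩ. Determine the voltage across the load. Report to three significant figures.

V_out ≈ 23.2 V

The load sits in parallel with R_bot: R_bot‖R_L = (4700 × 25900) / (4700 + 25900) = 3978 Ω.
V_out = 28.0 × 3978 / (825 + 3978) = 28.0 × 3978/4803 = 23.2 V.
(Unloaded it would have been 23.8 V.)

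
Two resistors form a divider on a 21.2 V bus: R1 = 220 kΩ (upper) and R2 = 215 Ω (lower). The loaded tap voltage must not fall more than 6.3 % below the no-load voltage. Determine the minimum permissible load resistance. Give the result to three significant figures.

Output resistance R_th = R1‖R2 = (220000 × 215)/220200 = 214.8 Ω.
The fractional drop is R_th/(R_th + R_L); requiring this ≤ 0.0630 gives R_L ≥ R_th(1/0.0630 − 1) = 214.8 × 14.87 = 3.19 kΩ.

R_L(min) ≈ 3.19 kΩ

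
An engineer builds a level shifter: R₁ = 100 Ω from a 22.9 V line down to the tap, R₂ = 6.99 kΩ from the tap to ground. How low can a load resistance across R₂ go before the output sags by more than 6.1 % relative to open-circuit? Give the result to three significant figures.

Output resistance R_th = R₁‖R₂ = (100 × 6990)/7090 = 98.59 Ω.
The fractional drop is R_th/(R_th + R_L); requiring this ≤ 0.0610 gives R_L ≥ R_th(1/0.0610 − 1) = 98.59 × 15.39 = 1.52 kΩ.

R_L(min) ≈ 1.52 kΩ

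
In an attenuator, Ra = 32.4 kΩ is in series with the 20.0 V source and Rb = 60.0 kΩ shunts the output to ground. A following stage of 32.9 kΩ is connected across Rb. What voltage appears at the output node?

V_out ≈ 7.92 V

The load sits in parallel with Rb: Rb‖R_L = (60.0 × 32.9) / (60.0 + 32.9) = 21.25 kΩ.
V_out = 20.0 × 21.25 / (32.4 + 21.25) = 20.0 × 21.25/53.65 = 7.92 V.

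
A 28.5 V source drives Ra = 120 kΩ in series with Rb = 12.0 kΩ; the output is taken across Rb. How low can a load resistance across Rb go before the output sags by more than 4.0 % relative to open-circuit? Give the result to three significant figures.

Output resistance R_th = Ra‖Rb = (120 × 12.0)/132.0 = 10.91 kΩ.
The fractional drop is R_th/(R_th + R_L); requiring this ≤ 0.0400 gives R_L ≥ R_th(1/0.0400 − 1) = 10.91 × 24.00 = 262 kΩ.

R_L(min) ≈ 262 kΩ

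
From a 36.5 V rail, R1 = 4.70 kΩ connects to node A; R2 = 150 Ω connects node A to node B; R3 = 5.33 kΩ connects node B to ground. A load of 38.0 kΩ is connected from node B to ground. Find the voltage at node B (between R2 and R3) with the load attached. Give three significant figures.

V ≈ 17.9 V

At node B, R3 is in parallel with the load: R3‖R_L = 4674 Ω.
Below node A the resistance is R2 + (R3‖R_L) = 4824 Ω, so V_A = 36.5 × 4824/9524 = 18.49 V.
Then V_B = V_A × (R3‖R_L)/(R2 + R3‖R_L) = 18.49 × 4674/4824 = 17.9 V.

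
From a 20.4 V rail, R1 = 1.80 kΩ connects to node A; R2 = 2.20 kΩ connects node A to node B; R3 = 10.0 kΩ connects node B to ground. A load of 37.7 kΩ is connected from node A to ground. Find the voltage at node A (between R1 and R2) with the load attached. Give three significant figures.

Below node A the series string R2+R3 = 12.20 kΩ sits in parallel with the 37.7 kΩ load: 9.217 kΩ.
V_A = 20.4 × 9.217/(1.80 + 9.217) = 17.1 V.

V ≈ 17.1 V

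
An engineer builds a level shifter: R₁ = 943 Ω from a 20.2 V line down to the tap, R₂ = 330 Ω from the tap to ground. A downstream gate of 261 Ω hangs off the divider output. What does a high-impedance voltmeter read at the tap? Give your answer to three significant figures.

The load sits in parallel with R₂: R₂‖R_L = (330 × 261) / (330 + 261) = 145.7 Ω.
V_out = 20.2 × 145.7 / (943 + 145.7) = 20.2 × 145.7/1089 = 2.70 V.
(Unloaded it would have been 5.24 V.)

V_out ≈ 2.70 V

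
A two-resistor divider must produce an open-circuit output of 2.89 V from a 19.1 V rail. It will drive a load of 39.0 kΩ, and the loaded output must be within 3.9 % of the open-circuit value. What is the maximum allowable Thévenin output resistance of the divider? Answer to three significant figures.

R_th ≤ 1.58 kΩ

Loading drop = R_th/(R_th + R_L) ≤ 0.0390, so R_th ≤ R_L · ε/(1−ε) = 39.0 kΩ × 0.0390/0.9610 = 1.58 kΩ.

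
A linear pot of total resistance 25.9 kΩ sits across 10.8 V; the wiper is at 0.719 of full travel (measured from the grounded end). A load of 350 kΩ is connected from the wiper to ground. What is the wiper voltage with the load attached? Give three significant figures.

The wiper splits the pot into (1−α)R = 7.278 kΩ above and αR = 18.62 kΩ below.
Lower section ‖ load = 17.68 kΩ.
V_wiper = 10.8 × 17.68/(7.278 + 17.68) = 7.65 V.

V ≈ 7.65 V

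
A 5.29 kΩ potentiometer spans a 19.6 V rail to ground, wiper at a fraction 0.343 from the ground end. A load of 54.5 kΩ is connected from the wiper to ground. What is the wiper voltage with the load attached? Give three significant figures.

The wiper splits the pot into (1−α)R = 3.476 kΩ above and αR = 1.814 kΩ below.
Lower section ‖ load = 1.756 kΩ.
V_wiper = 19.6 × 1.756/(3.476 + 1.756) = 6.58 V.

V ≈ 6.58 V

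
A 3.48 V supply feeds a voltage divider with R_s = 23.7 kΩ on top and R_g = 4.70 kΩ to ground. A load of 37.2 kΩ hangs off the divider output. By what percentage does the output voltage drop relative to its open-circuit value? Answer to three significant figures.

9.54 %

Unloaded V = 3.48 × 4.70/28.40 = 0.57592 V.
Loaded: R_g‖R_L = 4.173 kΩ, giving V = 3.48 × 4.173/27.87 = 0.52099 V.
Drop = (0.57592 − 0.52099) / 0.57592 = 9.54 %.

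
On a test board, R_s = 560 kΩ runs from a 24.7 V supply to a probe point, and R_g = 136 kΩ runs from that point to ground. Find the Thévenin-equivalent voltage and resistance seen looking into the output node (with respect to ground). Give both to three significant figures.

V_th is the open-circuit tap voltage: 24.7 × 136/(560 + 136) = 4.83 V.
With the supply zeroed, R_s and R_g appear in parallel from the tap: R_th = R_s‖R_g = (560 × 136)/696.0 = 109 kΩ.

V_th = 4.83 V, R_th = 109 kΩ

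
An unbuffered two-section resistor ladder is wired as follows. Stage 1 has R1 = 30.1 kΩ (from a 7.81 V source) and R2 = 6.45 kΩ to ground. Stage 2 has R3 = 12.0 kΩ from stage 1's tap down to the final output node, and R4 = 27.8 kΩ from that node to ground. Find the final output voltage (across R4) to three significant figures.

V_out ≈ 0.849 V

Stage 2 presents R3+R4 = 39.80 kΩ as a load on stage 1's tap.
Stage 1's lower leg becomes R2‖(R3+R4) = 5.550 kΩ, so V_mid = 7.81 × 5.550/35.65 = 1.216 V.
Stage 2 is itself unloaded: V_out = V_mid × R4/(R3+R4) = 1.216 × 27.8/39.80 = 0.849 V.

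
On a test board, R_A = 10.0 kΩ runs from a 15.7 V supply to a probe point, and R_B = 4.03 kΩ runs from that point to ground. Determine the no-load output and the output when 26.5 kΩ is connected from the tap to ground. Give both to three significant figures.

Unloaded: 4.51 V; loaded: 4.07 V

Open-circuit: V = 15.7 × 4.03/(10.0 + 4.03) = 4.51 V.
With the load, R_B becomes R_B‖R_L = 3.498 kΩ, so V = 15.7 × 3.498/13.50 = 4.07 V.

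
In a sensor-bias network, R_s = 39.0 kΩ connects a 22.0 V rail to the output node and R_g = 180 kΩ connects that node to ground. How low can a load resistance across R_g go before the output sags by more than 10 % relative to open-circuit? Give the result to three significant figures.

Output resistance R_th = R_s‖R_g = (39.0 × 180)/219.0 = 32.05 kΩ.
The fractional drop is R_th/(R_th + R_L); requiring this ≤ 0.100 gives R_L ≥ R_th(1/0.100 − 1) = 32.05 × 9.000 = 288 kΩ.

R_L(min) ≈ 288 kΩ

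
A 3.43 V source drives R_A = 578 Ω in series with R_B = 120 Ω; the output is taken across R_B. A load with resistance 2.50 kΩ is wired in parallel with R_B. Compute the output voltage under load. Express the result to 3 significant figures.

The load sits in parallel with R_B: R_B‖R_L = (120 × 2500) / (120 + 2500) = 114.5 Ω.
V_out = 3.43 × 114.5 / (578 + 114.5) = 3.43 × 114.5/692.5 = 0.567 V.
(Unloaded it would have been 0.590 V.)

V_out ≈ 0.567 V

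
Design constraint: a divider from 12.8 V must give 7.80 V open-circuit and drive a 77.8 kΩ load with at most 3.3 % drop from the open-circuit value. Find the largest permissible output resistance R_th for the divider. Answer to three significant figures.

Loading drop = R_th/(R_th + R_L) ≤ 0.0330, so R_th ≤ R_L · ε/(1−ε) = 77.8 kΩ × 0.0330/0.9670 = 2.66 kΩ.

R_th ≤ 2.66 kΩ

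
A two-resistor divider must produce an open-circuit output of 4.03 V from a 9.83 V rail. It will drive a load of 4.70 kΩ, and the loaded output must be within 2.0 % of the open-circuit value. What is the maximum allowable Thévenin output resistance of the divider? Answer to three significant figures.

Loading drop = R_th/(R_th + R_L) ≤ 0.0200, so R_th ≤ R_L · ε/(1−ε) = 4.70 kΩ × 0.0200/0.9800 = 95.9 Ω.
(Any R1, R2 with R2/(R1+R2) = 0.410 and R1‖R2 ≤ 95.9 Ω will meet the spec.)

R_th ≤ 95.9 Ω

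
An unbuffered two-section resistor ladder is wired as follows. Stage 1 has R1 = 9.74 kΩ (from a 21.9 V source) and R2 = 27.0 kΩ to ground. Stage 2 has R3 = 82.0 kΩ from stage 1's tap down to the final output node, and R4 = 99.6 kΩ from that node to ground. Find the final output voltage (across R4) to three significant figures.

V_out ≈ 8.49 V

Stage 2 presents R3+R4 = 181.6 kΩ as a load on stage 1's tap.
Stage 1's lower leg becomes R2‖(R3+R4) = 23.51 kΩ, so V_mid = 21.9 × 23.51/33.25 = 15.48 V.
Stage 2 is itself unloaded: V_out = V_mid × R4/(R3+R4) = 15.48 × 99.6/181.6 = 8.49 V.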